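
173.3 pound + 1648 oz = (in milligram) 1.253e+08. Check: 1 pound = 0.45359237 kg, so 173.3 pound = 173.3 * 0.45359237 = 78.607558 kg. 1 oz = 0.028349523 kg, so 1648 oz = 1648 * 0.028349523 = 46.720014 kg. Sum: 78.607558 + 46.720014 = 125.32757 kg. 1 milligram = 1e-06 kg, so 125.32757 kg = 125.32757 / 1e-06 = 1.2532757e+08 milligram ≈ 1.253e+08 milligram (4 s.f.).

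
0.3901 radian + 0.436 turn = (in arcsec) 0.3901 radian = 0.3901 rad. 1 turn = 6.2831853 rad, so 0.436 turn = 0.436 * 6.2831853 = 2.7394688 rad. Sum: 0.3901 + 2.7394688 = 3.1295688 rad. 1 arcsec = 4.8481368e-06 rad, so 3.1295688 rad = 3.1295688 / 4.8481368e-06 = 645519.9 arcsec ≈ 6.455e+05 arcsec (4 s.f.). Final answer: 6.455e+05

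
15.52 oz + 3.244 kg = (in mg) 1 oz = 0.028349523 kg, so 15.52 oz = 15.52 * 0.028349523 = 0.4399846 kg. 3.244 kg is already in kg. Sum: 0.4399846 + 3.244 = 3.6839846 kg. 1 mg = 1e-06 kg, so 3.6839846 kg = 3.6839846 / 1e-06 = 3683984.6 mg ≈ 3.684e+06 mg (4 s.f.). Final answer: 3.684e+06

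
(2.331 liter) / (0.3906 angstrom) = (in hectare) 5968. Check: 1 liter = 0.001 m^3, so 2.331 liter = 2.331 * 0.001 = 0.002331 m^3. 1 angstrom = 1e-10 m, so 0.3906 angstrom = 0.3906 * 1e-10 = 3.906e-11 m. Combine: 0.002331 m^3 / 3.906e-11 m = 59677419 m^2. 1 hectare = 10000 m^2, so 59677419 m^2 = 59677419 / 10000 = 5967.7419 hectare ≈ 5968 hectare (4 s.f.).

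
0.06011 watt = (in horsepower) 0.06011 watt = 0.06011 W. 1 horsepower = 745.69987 W, so 0.06011 W = 0.06011 / 745.69987 = 8.0608838e-05 horsepower ≈ 8.061e-05 horsepower (4 s.f.). Final answer: 8.061e-05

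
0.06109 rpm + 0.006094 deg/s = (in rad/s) 0.006504. Check: 1 rpm = 0.10471976 rad/s, so 0.06109 rpm = 0.06109 * 0.10471976 = 0.0063973298 rad/s. 1 deg/s = 0.017453293 rad/s, so 0.006094 deg/s = 0.006094 * 0.017453293 = 0.00010636036 rad/s. Sum: 0.0063973298 + 0.00010636036 = 0.0065036902 rad/s. Result: 0.0065036902 rad/s ≈ 0.006504 rad/s (4 s.f.).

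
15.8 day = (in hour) 1 day = 86400 s, so 15.8 day = 15.8 * 86400 = 1365120 s. 1 hour = 3600 s, so 1365120 s = 1365120 / 3600 = 379.2 hour. Final answer: 379.2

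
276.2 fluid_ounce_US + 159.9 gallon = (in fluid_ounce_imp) 1 fluid_ounce_US = 2.957353e-05 m^3, so 276.2 fluid_ounce_US = 276.2 * 2.957353e-05 = 0.0081682089 m^3. 1 gallon = 0.0037854118 m^3, so 159.9 gallon = 159.9 * 0.0037854118 = 0.60528734 m^3. Sum: 0.0081682089 + 0.60528734 = 0.61345555 m^3. 1 fluid_ounce_imp = 2.8413063e-05 m^3, so 0.61345555 m^3 = 0.61345555 / 2.8413063e-05 = 21590.617 fluid_ounce_imp ≈ 2.159e+04 fluid_ounce_imp (4 s.f.). Final answer: 2.159e+04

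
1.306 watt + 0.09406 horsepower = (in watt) 71.45. Check: 1.306 watt = 1.306 W. 1 horsepower = 745.69987 W, so 0.09406 horsepower = 0.09406 * 745.69987 = 70.14053 W. Sum: 1.306 + 70.14053 = 71.44653 W. 71.44653 W = 71.44653 watt ≈ 71.45 watt (4 s.f.).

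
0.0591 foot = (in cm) 1 foot = 0.3048 m, so 0.0591 foot = 0.0591 * 0.3048 = 0.01801368 m. 1 cm = 0.01 m, so 0.01801368 m = 0.01801368 / 0.01 = 1.801368 cm ≈ 1.801 cm (4 s.f.). Final answer: 1.801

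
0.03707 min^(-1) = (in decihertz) 1 min^(-1) = 0.016666667 Hz, so 0.03707 min^(-1) = 0.03707 * 0.016666667 = 0.00061783333 Hz. 1 decihertz = 0.1 Hz, so 0.00061783333 Hz = 0.00061783333 / 0.1 = 0.0061783333 decihertz ≈ 0.006178 decihertz (4 s.f.). Final answer: 0.006178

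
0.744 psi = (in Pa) 1 psi = 6894.7573 Pa, so 0.744 psi = 0.744 * 6894.7573 = 5129.6994 Pa. Result: 5129.6994 Pa ≈ 5130 Pa (4 s.f.). Final answer: 5130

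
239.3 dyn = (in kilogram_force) 1 dyn = 1e-05 N, so 239.3 dyn = 239.3 * 1e-05 = 0.002393 N. 1 kilogram_force = 9.80665 N, so 0.002393 N = 0.002393 / 9.80665 = 0.00024401809 kilogram_force ≈ 0.000244 kilogram_force (4 s.f.). Final answer: 0.000244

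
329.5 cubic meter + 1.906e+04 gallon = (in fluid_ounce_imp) 329.5 cubic meter = 329.5 m^3. 1 gallon = 0.0037854118 m^3, so 1.906e+04 gallon = 1.906e+04 * 0.0037854118 = 72.149949 m^3. Sum: 329.5 + 72.149949 = 401.64995 m^3. 1 fluid_ounce_imp = 2.8413063e-05 m^3, so 401.64995 m^3 = 401.64995 / 2.8413063e-05 = 14136102 fluid_ounce_imp ≈ 1.414e+07 fluid_ounce_imp (4 s.f.). Final answer: 1.414e+07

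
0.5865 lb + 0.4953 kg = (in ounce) 1 lb = 0.45359237 kg, so 0.5865 lb = 0.5865 * 0.45359237 = 0.26603193 kg. 0.4953 kg is already in kg. Sum: 0.26603193 + 0.4953 = 0.76133193 kg. 1 ounce = 0.028349523 kg, so 0.76133193 kg = 0.76133193 / 0.028349523 = 26.855193 ounce ≈ 26.86 ounce (4 s.f.). Final answer: 26.86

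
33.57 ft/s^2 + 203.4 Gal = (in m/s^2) 12.27. Check: 1 ft/s^2 = 0.3048 m/s^2, so 33.57 ft/s^2 = 33.57 * 0.3048 = 10.232136 m/s^2. 1 Gal = 0.01 m/s^2, so 203.4 Gal = 203.4 * 0.01 = 2.034 m/s^2. Sum: 10.232136 + 2.034 = 12.266136 m/s^2. Result: 12.266136 m/s^2 ≈ 12.27 m/s^2 (4 s.f.).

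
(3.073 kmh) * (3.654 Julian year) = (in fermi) 9.843e+22. Check: 1 kmh = 0.27777778 m/s, so 3.073 kmh = 3.073 * 0.27777778 = 0.85361111 m/s. 1 Julian year = 31557600 s, so 3.654 Julian year = 3.654 * 31557600 = 1.1531147e+08 s. Combine: 0.85361111 m/s * 1.1531147e+08 s = 98431152 m. 1 fermi = 1e-15 m, so 98431152 m = 98431152 / 1e-15 = 9.8431152e+22 fermi ≈ 9.843e+22 fermi (4 s.f.).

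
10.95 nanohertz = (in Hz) 1.095e-08. Check: 1 nanohertz = 1e-09 Hz, so 10.95 nanohertz = 10.95 * 1e-09 = 1.095e-08 Hz. Result: 1.095e-08 Hz.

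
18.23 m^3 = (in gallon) 1 gallon = 0.0037854118 m^3, so 18.23 m^3 = 18.23 / 0.0037854118 = 4815.8565 gallon ≈ 4816 gallon (4 s.f.). Final answer: 4816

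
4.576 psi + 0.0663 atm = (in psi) 5.55. Check: 1 psi = 6894.7573 Pa, so 4.576 psi = 4.576 * 6894.7573 = 31550.409 Pa. 1 atm = 101325 Pa, so 0.0663 atm = 0.0663 * 101325 = 6717.8475 Pa. Sum: 31550.409 + 6717.8475 = 38268.257 Pa. 1 psi = 6894.7573 Pa, so 38268.257 Pa = 38268.257 / 6894.7573 = 5.5503414 psi ≈ 5.55 psi (4 s.f.).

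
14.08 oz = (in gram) 1 oz = 0.028349523 kg, so 14.08 oz = 14.08 * 0.028349523 = 0.39916129 kg. 1 gram = 0.001 kg, so 0.39916129 kg = 0.39916129 / 0.001 = 399.16129 gram ≈ 399.2 gram (4 s.f.). Final answer: 399.2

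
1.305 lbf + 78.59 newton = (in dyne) 1 lbf = 4.4482216 N, so 1.305 lbf = 1.305 * 4.4482216 = 5.8049292 N. 78.59 newton = 78.59 N. Sum: 5.8049292 + 78.59 = 84.394929 N. 1 dyne = 1e-05 N, so 84.394929 N = 84.394929 / 1e-05 = 8439492.9 dyne ≈ 8.439e+06 dyne (4 s.f.). Final answer: 8.439e+06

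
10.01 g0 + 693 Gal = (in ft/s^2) 344.8. Check: 1 g0 = 9.80665 m/s^2, so 10.01 g0 = 10.01 * 9.80665 = 98.164566 m/s^2. 1 Gal = 0.01 m/s^2, so 693 Gal = 693 * 0.01 = 6.93 m/s^2. Sum: 98.164566 + 6.93 = 105.09457 m/s^2. 1 ft/s^2 = 0.3048 m/s^2, so 105.09457 m/s^2 = 105.09457 / 0.3048 = 344.79845 ft/s^2 ≈ 344.8 ft/s^2 (4 s.f.).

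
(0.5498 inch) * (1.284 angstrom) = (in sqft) 1 inch = 0.0254 m, so 0.5498 inch = 0.5498 * 0.0254 = 0.01396492 m. 1 angstrom = 1e-10 m, so 1.284 angstrom = 1.284 * 1e-10 = 1.284e-10 m. Combine: 0.01396492 m * 1.284e-10 m = 1.7930957e-12 m^2. 1 sqft = 0.09290304 m^2, so 1.7930957e-12 m^2 = 1.7930957e-12 / 0.09290304 = 1.9300722e-11 sqft ≈ 1.93e-11 sqft (4 s.f.). Final answer: 1.93e-11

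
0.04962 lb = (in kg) 0.02251. Check: 1 lb = 0.45359237 kg, so 0.04962 lb = 0.04962 * 0.45359237 = 0.022507253 kg. Result: 0.022507253 kg ≈ 0.02251 kg (4 s.f.).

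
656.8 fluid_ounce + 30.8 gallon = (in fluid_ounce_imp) 1 fluid_ounce = 2.957353e-05 m^3, so 656.8 fluid_ounce = 656.8 * 2.957353e-05 = 0.019423894 m^3. 1 gallon = 0.0037854118 m^3, so 30.8 gallon = 30.8 * 0.0037854118 = 0.11659068 m^3. Sum: 0.019423894 + 0.11659068 = 0.13601458 m^3. 1 fluid_ounce_imp = 2.8413063e-05 m^3, so 0.13601458 m^3 = 0.13601458 / 2.8413063e-05 = 4787.0439 fluid_ounce_imp ≈ 4787 fluid_ounce_imp (4 s.f.). Final answer: 4787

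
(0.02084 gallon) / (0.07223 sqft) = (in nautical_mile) 1 gallon = 0.0037854118 m^3, so 0.02084 gallon = 0.02084 * 0.0037854118 = 7.8887982e-05 m^3. 1 sqft = 0.09290304 m^2, so 0.07223 sqft = 0.07223 * 0.09290304 = 0.0067103866 m^2. Combine: 7.8887982e-05 m^3 / 0.0067103866 m^2 = 0.011756101 m. 1 nautical_mile = 1852 m, so 0.011756101 m = 0.011756101 / 1852 = 6.3477867e-06 nautical_mile ≈ 6.348e-06 nautical_mile (4 s.f.). Final answer: 6.348e-06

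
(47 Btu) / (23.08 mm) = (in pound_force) 4.83e+05. Check: 1 Btu = 1055.0559 J, so 47 Btu = 47 * 1055.0559 = 49587.625 J. 1 mm = 0.001 m, so 23.08 mm = 23.08 * 0.001 = 0.02308 m. Combine: 49587.625 J / 0.02308 m = 2148510.6 N. 1 pound_force = 4.4482216 N, so 2148510.6 N = 2148510.6 / 4.4482216 = 483004.4 pound_force ≈ 4.83e+05 pound_force (4 s.f.).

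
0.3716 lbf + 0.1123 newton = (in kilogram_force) 0.18. Check: 1 lbf = 4.4482216 N, so 0.3716 lbf = 0.3716 * 4.4482216 = 1.6529592 N. 0.1123 newton = 0.1123 N. Sum: 1.6529592 + 0.1123 = 1.7652592 N. 1 kilogram_force = 9.80665 N, so 1.7652592 N = 1.7652592 / 9.80665 = 0.18000634 kilogram_force ≈ 0.18 kilogram_force (4 s.f.).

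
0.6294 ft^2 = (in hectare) 5.847e-06. Check: 1 ft^2 = 0.09290304 m^2, so 0.6294 ft^2 = 0.6294 * 0.09290304 = 0.058473173 m^2. 1 hectare = 10000 m^2, so 0.058473173 m^2 = 0.058473173 / 10000 = 5.8473173e-06 hectare ≈ 5.847e-06 hectare (4 s.f.).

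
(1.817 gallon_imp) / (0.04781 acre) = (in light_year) 4.513e-21. Check: 1 gallon_imp = 0.00454609 m^3, so 1.817 gallon_imp = 1.817 * 0.00454609 = 0.0082602455 m^3. 1 acre = 4046.8564 m^2, so 0.04781 acre = 0.04781 * 4046.8564 = 193.48021 m^2. Combine: 0.0082602455 m^3 / 193.48021 m^2 = 4.2692975e-05 m. 1 light_year = 9.4607305e+15 m, so 4.2692975e-05 m = 4.2692975e-05 / 9.4607305e+15 = 4.512651e-21 light_year ≈ 4.513e-21 light_year (4 s.f.).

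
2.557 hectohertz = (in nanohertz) 1 hectohertz = 100 Hz, so 2.557 hectohertz = 2.557 * 100 = 255.7 Hz. 1 nanohertz = 1e-09 Hz, so 255.7 Hz = 255.7 / 1e-09 = 2.557e+11 nanohertz. Final answer: 2.557e+11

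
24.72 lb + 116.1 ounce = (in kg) 1 lb = 0.45359237 kg, so 24.72 lb = 24.72 * 0.45359237 = 11.212803 kg. 1 ounce = 0.028349523 kg, so 116.1 ounce = 116.1 * 0.028349523 = 3.2913796 kg. Sum: 11.212803 + 3.2913796 = 14.504183 kg. Result: 14.504183 kg ≈ 14.5 kg (4 s.f.). Final answer: 14.5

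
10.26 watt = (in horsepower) 0.01376. Check: 10.26 watt = 10.26 W. 1 horsepower = 745.69987 W, so 10.26 W = 10.26 / 745.69987 = 0.013758887 horsepower ≈ 0.01376 horsepower (4 s.f.).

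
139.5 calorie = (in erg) 5.837e+09. Check: 1 calorie = 4.184 J, so 139.5 calorie = 139.5 * 4.184 = 583.668 J. 1 erg = 1e-07 J, so 583.668 J = 583.668 / 1e-07 = 5.83668e+09 erg ≈ 5.837e+09 erg (4 s.f.).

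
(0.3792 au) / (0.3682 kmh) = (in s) 1 au = 1.4959787e+11 m, so 0.3792 au = 0.3792 * 1.4959787e+11 = 5.6727513e+10 m. 1 kmh = 0.27777778 m/s, so 0.3682 kmh = 0.3682 * 0.27777778 = 0.10227778 m/s. Combine: 5.6727513e+10 m / 0.10227778 m/s = 5.5464162e+11 s. Result: 5.5464162e+11 s ≈ 5.546e+11 s (4 s.f.). Final answer: 5.546e+11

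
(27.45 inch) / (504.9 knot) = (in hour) 7.456e-07. Check: 1 inch = 0.0254 m, so 27.45 inch = 27.45 * 0.0254 = 0.69723 m. 1 knot = 0.51444444 m/s, so 504.9 knot = 504.9 * 0.51444444 = 259.743 m/s. Combine: 0.69723 m / 259.743 m/s = 0.0026843072 s. 1 hour = 3600 s, so 0.0026843072 s = 0.0026843072 / 3600 = 7.4564088e-07 hour ≈ 7.456e-07 hour (4 s.f.).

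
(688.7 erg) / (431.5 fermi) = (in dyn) 1 erg = 1e-07 J, so 688.7 erg = 688.7 * 1e-07 = 6.887e-05 J. 1 fermi = 1e-15 m, so 431.5 fermi = 431.5 * 1e-15 = 4.315e-13 m. Combine: 6.887e-05 J / 4.315e-13 m = 1.5960603e+08 N. 1 dyn = 1e-05 N, so 1.5960603e+08 N = 1.5960603e+08 / 1e-05 = 1.5960603e+13 dyn ≈ 1.596e+13 dyn (4 s.f.). Final answer: 1.596e+13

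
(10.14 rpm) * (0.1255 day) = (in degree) 6.597e+05. Check: 1 rpm = 0.10471976 rad/s, so 10.14 rpm = 10.14 * 0.10471976 = 1.0618583 rad/s. 1 day = 86400 s, so 0.1255 day = 0.1255 * 86400 = 10843.2 s. Combine: 1.0618583 rad/s * 10843.2 s = 11513.942 rad. 1 degree = 0.017453293 rad, so 11513.942 rad = 11513.942 / 0.017453293 = 659700.29 degree ≈ 6.597e+05 degree (4 s.f.).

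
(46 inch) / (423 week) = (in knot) 1 inch = 0.0254 m, so 46 inch = 46 * 0.0254 = 1.1684 m. 1 week = 604800 s, so 423 week = 423 * 604800 = 2.558304e+08 s. Combine: 1.1684 m / 2.558304e+08 s = 4.5670882e-09 m/s. 1 knot = 0.51444444 m/s, so 4.5670882e-09 m/s = 4.5670882e-09 / 0.51444444 = 8.8777092e-09 knot ≈ 8.878e-09 knot (4 s.f.). Final answer: 8.878e-09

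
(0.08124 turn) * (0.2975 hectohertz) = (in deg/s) 870.1. Check: 1 turn = 6.2831853 rad, so 0.08124 turn = 0.08124 * 6.2831853 = 0.51044597 rad. 1 hectohertz = 100 Hz, so 0.2975 hectohertz = 0.2975 * 100 = 29.75 Hz. Combine: 0.51044597 rad * 29.75 Hz = 15.185768 rad/s. 1 deg/s = 0.017453293 rad/s, so 15.185768 rad/s = 15.185768 / 0.017453293 = 870.0804 deg/s ≈ 870.1 deg/s (4 s.f.).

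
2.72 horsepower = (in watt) 2028. Check: 1 horsepower = 745.69987 W, so 2.72 horsepower = 2.72 * 745.69987 = 2028.3037 W. 2028.3037 W = 2028.3037 watt ≈ 2028 watt (4 s.f.).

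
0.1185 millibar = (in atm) 1 millibar = 100 Pa, so 0.1185 millibar = 0.1185 * 100 = 11.85 Pa. 1 atm = 101325 Pa, so 11.85 Pa = 11.85 / 101325 = 0.00011695041 atm ≈ 0.000117 atm (4 s.f.). Final answer: 0.000117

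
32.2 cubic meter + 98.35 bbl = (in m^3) 32.2 cubic meter = 32.2 m^3. 1 bbl = 0.15898729 m^3, so 98.35 bbl = 98.35 * 0.15898729 = 15.6364 m^3. Sum: 32.2 + 15.6364 = 47.8364 m^3. Result: 47.8364 m^3 ≈ 47.84 m^3 (4 s.f.). Final answer: 47.84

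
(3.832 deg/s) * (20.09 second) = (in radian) 1.344. Check: 1 deg/s = 0.017453293 rad/s, so 3.832 deg/s = 3.832 * 0.017453293 = 0.066881017 rad/s. 20.09 second = 20.09 s. Combine: 0.066881017 rad/s * 20.09 s = 1.3436396 rad. 1.3436396 rad = 1.3436396 radian ≈ 1.344 radian (4 s.f.).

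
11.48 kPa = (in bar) 0.1148. Check: 1 kPa = 1000 Pa, so 11.48 kPa = 11.48 * 1000 = 11480 Pa. 1 bar = 100000 Pa, so 11480 Pa = 11480 / 100000 = 0.1148 bar.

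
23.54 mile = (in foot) 1.243e+05. Check: 1 mile = 1609.344 m, so 23.54 mile = 23.54 * 1609.344 = 37883.958 m. 1 foot = 0.3048 m, so 37883.958 m = 37883.958 / 0.3048 = 124291.2 foot ≈ 1.243e+05 foot (4 s.f.).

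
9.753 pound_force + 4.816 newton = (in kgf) 4.915. Check: 1 pound_force = 4.4482216 N, so 9.753 pound_force = 9.753 * 4.4482216 = 43.383505 N. 4.816 newton = 4.816 N. Sum: 43.383505 + 4.816 = 48.199505 N. 1 kgf = 9.80665 N, so 48.199505 N = 48.199505 / 9.80665 = 4.9149817 kgf ≈ 4.915 kgf (4 s.f.).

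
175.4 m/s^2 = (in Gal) 1 Gal = 0.01 m/s^2, so 175.4 m/s^2 = 175.4 / 0.01 = 17540 Gal ≈ 1.754e+04 Gal (4 s.f.). Final answer: 1.754e+04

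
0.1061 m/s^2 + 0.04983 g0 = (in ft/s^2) 0.1061 m/s^2 is already in m/s^2. 1 g0 = 9.80665 m/s^2, so 0.04983 g0 = 0.04983 * 9.80665 = 0.48866537 m/s^2. Sum: 0.1061 + 0.48866537 = 0.59476537 m/s^2. 1 ft/s^2 = 0.3048 m/s^2, so 0.59476537 m/s^2 = 0.59476537 / 0.3048 = 1.95133 ft/s^2 ≈ 1.951 ft/s^2 (4 s.f.). Final answer: 1.951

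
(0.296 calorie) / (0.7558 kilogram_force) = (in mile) 0.0001038. Check: 1 calorie = 4.184 J, so 0.296 calorie = 0.296 * 4.184 = 1.238464 J. 1 kilogram_force = 9.80665 N, so 0.7558 kilogram_force = 0.7558 * 9.80665 = 7.4118661 N. Combine: 1.238464 J / 7.4118661 N = 0.16709206 m. 1 mile = 1609.344 m, so 0.16709206 m = 0.16709206 / 1609.344 = 0.0001038262 mile ≈ 0.0001038 mile (4 s.f.).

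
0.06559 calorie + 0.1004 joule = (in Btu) 0.0003553. Check: 1 calorie = 4.184 J, so 0.06559 calorie = 0.06559 * 4.184 = 0.27442856 J. 0.1004 joule = 0.1004 J. Sum: 0.27442856 + 0.1004 = 0.37482856 J. 1 Btu = 1055.0559 J, so 0.37482856 J = 0.37482856 / 1055.0559 = 0.00035526893 Btu ≈ 0.0003553 Btu (4 s.f.).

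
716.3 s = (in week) 0.001184. Check: 1 week = 604800 s, so 716.3 s = 716.3 / 604800 = 0.0011843585 week ≈ 0.001184 week (4 s.f.).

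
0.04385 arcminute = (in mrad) 0.01276. Check: 1 arcminute = 0.00029088821 rad, so 0.04385 arcminute = 0.04385 * 0.00029088821 = 1.2755448e-05 rad. 1 mrad = 0.001 rad, so 1.2755448e-05 rad = 1.2755448e-05 / 0.001 = 0.012755448 mrad ≈ 0.01276 mrad (4 s.f.).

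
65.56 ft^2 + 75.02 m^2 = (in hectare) 1 ft^2 = 0.09290304 m^2, so 65.56 ft^2 = 65.56 * 0.09290304 = 6.0907233 m^2. 75.02 m^2 is already in m^2. Sum: 6.0907233 + 75.02 = 81.110723 m^2. 1 hectare = 10000 m^2, so 81.110723 m^2 = 81.110723 / 10000 = 0.0081110723 hectare ≈ 0.008111 hectare (4 s.f.). Final answer: 0.008111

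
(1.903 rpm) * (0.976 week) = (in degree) 1 rpm = 0.10471976 rad/s, so 1.903 rpm = 1.903 * 0.10471976 = 0.19928169 rad/s. 1 week = 604800 s, so 0.976 week = 0.976 * 604800 = 590284.8 s. Combine: 0.19928169 rad/s * 590284.8 s = 117632.95 rad. 1 degree = 0.017453293 rad, so 117632.95 rad = 117632.95 / 0.017453293 = 6739871.8 degree ≈ 6.74e+06 degree (4 s.f.). Final answer: 6.74e+06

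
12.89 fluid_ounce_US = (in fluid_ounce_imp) 1 fluid_ounce_US = 2.957353e-05 m^3, so 12.89 fluid_ounce_US = 12.89 * 2.957353e-05 = 0.0003812028 m^3. 1 fluid_ounce_imp = 2.8413063e-05 m^3, so 0.0003812028 m^3 = 0.0003812028 / 2.8413063e-05 = 13.416463 fluid_ounce_imp ≈ 13.42 fluid_ounce_imp (4 s.f.). Final answer: 13.42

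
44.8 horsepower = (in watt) 1 horsepower = 745.69987 W, so 44.8 horsepower = 44.8 * 745.69987 = 33407.354 W. 33407.354 W = 33407.354 watt ≈ 3.341e+04 watt (4 s.f.). Final answer: 3.341e+04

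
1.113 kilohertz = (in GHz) 1.113e-06. Check: 1 kilohertz = 1000 Hz, so 1.113 kilohertz = 1.113 * 1000 = 1113 Hz. 1 GHz = 1e+09 Hz, so 1113 Hz = 1113 / 1e+09 = 1.113e-06 GHz.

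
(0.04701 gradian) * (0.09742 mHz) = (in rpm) 1 gradian = 0.015707963 rad, so 0.04701 gradian = 0.04701 * 0.015707963 = 0.00073843135 rad. 1 mHz = 0.001 Hz, so 0.09742 mHz = 0.09742 * 0.001 = 9.742e-05 Hz. Combine: 0.00073843135 rad * 9.742e-05 Hz = 7.1937982e-08 rad/s. 1 rpm = 0.10471976 rad/s, so 7.1937982e-08 rad/s = 7.1937982e-08 / 0.10471976 = 6.8695713e-07 rpm ≈ 6.87e-07 rpm (4 s.f.). Final answer: 6.87e-07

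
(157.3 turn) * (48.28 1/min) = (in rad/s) 795.3. Check: 1 turn = 6.2831853 rad, so 157.3 turn = 157.3 * 6.2831853 = 988.34505 rad. 1 1/min = 0.016666667 Hz, so 48.28 1/min = 48.28 * 0.016666667 = 0.80466667 Hz. Combine: 988.34505 rad * 0.80466667 Hz = 795.28832 rad/s. Result: 795.28832 rad/s ≈ 795.3 rad/s (4 s.f.).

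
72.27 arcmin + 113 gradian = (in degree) 1 arcmin = 0.00029088821 rad, so 72.27 arcmin = 72.27 * 0.00029088821 = 0.021022491 rad. 1 gradian = 0.015707963 rad, so 113 gradian = 113 * 0.015707963 = 1.7749998 rad. Sum: 0.021022491 + 1.7749998 = 1.7960223 rad. 1 degree = 0.017453293 rad, so 1.7960223 rad = 1.7960223 / 0.017453293 = 102.9045 degree ≈ 102.9 degree (4 s.f.). Final answer: 102.9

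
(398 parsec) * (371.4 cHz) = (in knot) 8.866e+19. Check: 1 parsec = 3.0856776e+16 m, so 398 parsec = 398 * 3.0856776e+16 = 1.2280997e+19 m. 1 cHz = 0.01 Hz, so 371.4 cHz = 371.4 * 0.01 = 3.714 Hz. Combine: 1.2280997e+19 m * 3.714 Hz = 4.5611622e+19 m/s. 1 knot = 0.51444444 m/s, so 4.5611622e+19 m/s = 4.5611622e+19 / 0.51444444 = 8.86619e+19 knot ≈ 8.866e+19 knot (4 s.f.).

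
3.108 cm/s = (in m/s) 0.03108. Check: 1 cm/s = 0.01 m/s, so 3.108 cm/s = 3.108 * 0.01 = 0.03108 m/s. Result: 0.03108 m/s.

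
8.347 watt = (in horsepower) 0.01119. Check: 8.347 watt = 8.347 W. 1 horsepower = 745.69987 W, so 8.347 W = 8.347 / 745.69987 = 0.011193511 horsepower ≈ 0.01119 horsepower (4 s.f.).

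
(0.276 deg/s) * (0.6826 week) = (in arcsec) 4.102e+08. Check: 1 deg/s = 0.017453293 rad/s, so 0.276 deg/s = 0.276 * 0.017453293 = 0.0048171087 rad/s. 1 week = 604800 s, so 0.6826 week = 0.6826 * 604800 = 412836.48 s. Combine: 0.0048171087 rad/s * 412836.48 s = 1988.6782 rad. 1 arcsec = 4.8481368e-06 rad, so 1988.6782 rad = 1988.6782 / 4.8481368e-06 = 4.1019433e+08 arcsec ≈ 4.102e+08 arcsec (4 s.f.).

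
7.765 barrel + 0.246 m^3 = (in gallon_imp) 325.7. Check: 1 barrel = 0.15898729 m^3, so 7.765 barrel = 7.765 * 0.15898729 = 1.2345363 m^3. 0.246 m^3 is already in m^3. Sum: 1.2345363 + 0.246 = 1.4805363 m^3. 1 gallon_imp = 0.00454609 m^3, so 1.4805363 m^3 = 1.4805363 / 0.00454609 = 325.67247 gallon_imp ≈ 325.7 gallon_imp (4 s.f.).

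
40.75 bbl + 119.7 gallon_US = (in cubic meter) 1 bbl = 0.15898729 m^3, so 40.75 bbl = 40.75 * 0.15898729 = 6.4787323 m^3. 1 gallon_US = 0.0037854118 m^3, so 119.7 gallon_US = 119.7 * 0.0037854118 = 0.45311379 m^3. Sum: 6.4787323 + 0.45311379 = 6.9318461 m^3. 6.9318461 m^3 = 6.9318461 cubic meter ≈ 6.932 cubic meter (4 s.f.). Final answer: 6.932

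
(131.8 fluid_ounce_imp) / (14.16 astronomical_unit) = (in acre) 4.368e-19. Check: 1 fluid_ounce_imp = 2.8413063e-05 m^3, so 131.8 fluid_ounce_imp = 131.8 * 2.8413063e-05 = 0.0037448416 m^3. 1 astronomical_unit = 1.4959787e+11 m, so 14.16 astronomical_unit = 14.16 * 1.4959787e+11 = 2.1183058e+12 m. Combine: 0.0037448416 m^3 / 2.1183058e+12 m = 1.7678475e-15 m^2. 1 acre = 4046.8564 m^2, so 1.7678475e-15 m^2 = 1.7678475e-15 / 4046.8564 = 4.3684462e-19 acre ≈ 4.368e-19 acre (4 s.f.).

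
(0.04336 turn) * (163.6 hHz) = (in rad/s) 1 turn = 6.2831853 rad, so 0.04336 turn = 0.04336 * 6.2831853 = 0.27243891 rad. 1 hHz = 100 Hz, so 163.6 hHz = 163.6 * 100 = 16360 Hz. Combine: 0.27243891 rad * 16360 Hz = 4457.1006 rad/s. Result: 4457.1006 rad/s ≈ 4457 rad/s (4 s.f.). Final answer: 4457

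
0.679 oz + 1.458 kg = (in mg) 1 oz = 0.028349523 kg, so 0.679 oz = 0.679 * 0.028349523 = 0.019249326 kg. 1.458 kg is already in kg. Sum: 0.019249326 + 1.458 = 1.4772493 kg. 1 mg = 1e-06 kg, so 1.4772493 kg = 1.4772493 / 1e-06 = 1477249.3 mg ≈ 1.477e+06 mg (4 s.f.). Final answer: 1.477e+06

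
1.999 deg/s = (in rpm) 1 deg/s = 0.017453293 rad/s, so 1.999 deg/s = 1.999 * 0.017453293 = 0.034889132 rad/s. 1 rpm = 0.10471976 rad/s, so 0.034889132 rad/s = 0.034889132 / 0.10471976 = 0.33316667 rpm ≈ 0.3332 rpm (4 s.f.). Final answer: 0.3332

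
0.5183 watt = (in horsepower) 0.5183 watt = 0.5183 W. 1 horsepower = 745.69987 W, so 0.5183 W = 0.5183 / 745.69987 = 0.00069505175 horsepower ≈ 0.0006951 horsepower (4 s.f.). Final answer: 0.0006951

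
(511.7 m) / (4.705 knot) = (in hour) 511.7 m is already in m. 1 knot = 0.51444444 m/s, so 4.705 knot = 4.705 * 0.51444444 = 2.4204611 m/s. Combine: 511.7 m / 2.4204611 m/s = 211.406 s. 1 hour = 3600 s, so 211.406 s = 211.406 / 3600 = 0.058723889 hour ≈ 0.05872 hour (4 s.f.). Final answer: 0.05872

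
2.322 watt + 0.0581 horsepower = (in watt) 2.322 watt = 2.322 W. 1 horsepower = 745.69987 W, so 0.0581 horsepower = 0.0581 * 745.69987 = 43.325163 W. Sum: 2.322 + 43.325163 = 45.647163 W. 45.647163 W = 45.647163 watt ≈ 45.65 watt (4 s.f.). Final answer: 45.65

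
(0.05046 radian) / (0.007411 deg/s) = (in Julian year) 0.05046 radian = 0.05046 rad. 1 deg/s = 0.017453293 rad/s, so 0.007411 deg/s = 0.007411 * 0.017453293 = 0.00012934635 rad/s. Combine: 0.05046 rad / 0.00012934635 rad/s = 390.11537 s. 1 Julian year = 31557600 s, so 390.11537 s = 390.11537 / 31557600 = 1.236201e-05 Julian year ≈ 1.236e-05 Julian year (4 s.f.). Final answer: 1.236e-05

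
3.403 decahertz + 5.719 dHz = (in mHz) 1 decahertz = 10 Hz, so 3.403 decahertz = 3.403 * 10 = 34.03 Hz. 1 dHz = 0.1 Hz, so 5.719 dHz = 5.719 * 0.1 = 0.5719 Hz. Sum: 34.03 + 0.5719 = 34.6019 Hz. 1 mHz = 0.001 Hz, so 34.6019 Hz = 34.6019 / 0.001 = 34601.9 mHz ≈ 3.46e+04 mHz (4 s.f.). Final answer: 3.46e+04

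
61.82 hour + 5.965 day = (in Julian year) 1 hour = 3600 s, so 61.82 hour = 61.82 * 3600 = 222552 s. 1 day = 86400 s, so 5.965 day = 5.965 * 86400 = 515376 s. Sum: 222552 + 515376 = 737928 s. 1 Julian year = 31557600 s, so 737928 s = 737928 / 31557600 = 0.023383527 Julian year ≈ 0.02338 Julian year (4 s.f.). Final answer: 0.02338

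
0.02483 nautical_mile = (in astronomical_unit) 3.074e-10. Check: 1 nautical_mile = 1852 m, so 0.02483 nautical_mile = 0.02483 * 1852 = 45.98516 m. 1 astronomical_unit = 1.4959787e+11 m, so 45.98516 m = 45.98516 / 1.4959787e+11 = 3.0739181e-10 astronomical_unit ≈ 3.074e-10 astronomical_unit (4 s.f.).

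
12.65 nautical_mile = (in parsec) 7.592e-13. Check: 1 nautical_mile = 1852 m, so 12.65 nautical_mile = 12.65 * 1852 = 23427.8 m. 1 parsec = 3.0856776e+16 m, so 23427.8 m = 23427.8 / 3.0856776e+16 = 7.5924329e-13 parsec ≈ 7.592e-13 parsec (4 s.f.).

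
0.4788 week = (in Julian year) 0.009176. Check: 1 week = 604800 s, so 0.4788 week = 0.4788 * 604800 = 289578.24 s. 1 Julian year = 31557600 s, so 289578.24 s = 289578.24 / 31557600 = 0.0091761807 Julian year ≈ 0.009176 Julian year (4 s.f.).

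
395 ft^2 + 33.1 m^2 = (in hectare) 1 ft^2 = 0.09290304 m^2, so 395 ft^2 = 395 * 0.09290304 = 36.696701 m^2. 33.1 m^2 is already in m^2. Sum: 36.696701 + 33.1 = 69.796701 m^2. 1 hectare = 10000 m^2, so 69.796701 m^2 = 69.796701 / 10000 = 0.0069796701 hectare ≈ 0.00698 hectare (4 s.f.). Final answer: 0.00698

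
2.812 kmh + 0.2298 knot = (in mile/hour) 2.012. Check: 1 kmh = 0.27777778 m/s, so 2.812 kmh = 2.812 * 0.27777778 = 0.78111111 m/s. 1 knot = 0.51444444 m/s, so 0.2298 knot = 0.2298 * 0.51444444 = 0.11821933 m/s. Sum: 0.78111111 + 0.11821933 = 0.89933044 m/s. 1 mile/hour = 0.44704 m/s, so 0.89933044 m/s = 0.89933044 / 0.44704 = 2.0117449 mile/hour ≈ 2.012 mile/hour (4 s.f.).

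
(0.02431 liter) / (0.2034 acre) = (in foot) 1 liter = 0.001 m^3, so 0.02431 liter = 0.02431 * 0.001 = 2.431e-05 m^3. 1 acre = 4046.8564 m^2, so 0.2034 acre = 0.2034 * 4046.8564 = 823.1306 m^2. Combine: 2.431e-05 m^3 / 823.1306 m^2 = 2.9533588e-08 m. 1 foot = 0.3048 m, so 2.9533588e-08 m = 2.9533588e-08 / 0.3048 = 9.6894974e-08 foot ≈ 9.689e-08 foot (4 s.f.). Final answer: 9.689e-08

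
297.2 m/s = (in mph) 1 mph = 0.44704 m/s, so 297.2 m/s = 297.2 / 0.44704 = 664.81747 mph ≈ 664.8 mph (4 s.f.). Final answer: 664.8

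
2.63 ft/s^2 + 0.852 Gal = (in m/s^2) 1 ft/s^2 = 0.3048 m/s^2, so 2.63 ft/s^2 = 2.63 * 0.3048 = 0.801624 m/s^2. 1 Gal = 0.01 m/s^2, so 0.852 Gal = 0.852 * 0.01 = 0.00852 m/s^2. Sum: 0.801624 + 0.00852 = 0.810144 m/s^2. Result: 0.810144 m/s^2 ≈ 0.8101 m/s^2 (4 s.f.). Final answer: 0.8101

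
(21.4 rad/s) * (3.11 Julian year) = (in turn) 3.343e+08. Check: 21.4 rad/s is already in rad/s. 1 Julian year = 31557600 s, so 3.11 Julian year = 3.11 * 31557600 = 98144136 s. Combine: 21.4 rad/s * 98144136 s = 2.1002845e+09 rad. 1 turn = 6.2831853 rad, so 2.1002845e+09 rad = 2.1002845e+09 / 6.2831853 = 3.3427066e+08 turn ≈ 3.343e+08 turn (4 s.f.).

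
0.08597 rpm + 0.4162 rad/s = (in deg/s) 24.36. Check: 1 rpm = 0.10471976 rad/s, so 0.08597 rpm = 0.08597 * 0.10471976 = 0.0090027573 rad/s. 0.4162 rad/s is already in rad/s. Sum: 0.0090027573 + 0.4162 = 0.42520276 rad/s. 1 deg/s = 0.017453293 rad/s, so 0.42520276 rad/s = 0.42520276 / 0.017453293 = 24.362323 deg/s ≈ 24.36 deg/s (4 s.f.).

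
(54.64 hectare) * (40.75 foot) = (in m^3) 6.787e+06. Check: 1 hectare = 10000 m^2, so 54.64 hectare = 54.64 * 10000 = 546400 m^2. 1 foot = 0.3048 m, so 40.75 foot = 40.75 * 0.3048 = 12.4206 m. Combine: 546400 m^2 * 12.4206 m = 6786615.8 m^3. Result: 6786615.8 m^3 ≈ 6.787e+06 m^3 (4 s.f.).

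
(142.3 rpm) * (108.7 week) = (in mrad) 1 rpm = 0.10471976 rad/s, so 142.3 rpm = 142.3 * 0.10471976 = 14.901621 rad/s. 1 week = 604800 s, so 108.7 week = 108.7 * 604800 = 65741760 s. Combine: 14.901621 rad/s * 65741760 s = 9.796588e+08 rad. 1 mrad = 0.001 rad, so 9.796588e+08 rad = 9.796588e+08 / 0.001 = 9.796588e+11 mrad ≈ 9.797e+11 mrad (4 s.f.). Final answer: 9.797e+11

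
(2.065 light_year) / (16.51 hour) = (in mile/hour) 1 light_year = 9.4607305e+15 m, so 2.065 light_year = 2.065 * 9.4607305e+15 = 1.9536408e+16 m. 1 hour = 3600 s, so 16.51 hour = 16.51 * 3600 = 59436 s. Combine: 1.9536408e+16 m / 59436 s = 3.2869655e+11 m/s. 1 mile/hour = 0.44704 m/s, so 3.2869655e+11 m/s = 3.2869655e+11 / 0.44704 = 7.3527325e+11 mile/hour ≈ 7.353e+11 mile/hour (4 s.f.). Final answer: 7.353e+11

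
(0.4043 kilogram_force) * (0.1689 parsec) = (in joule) 2.066e+16. Check: 1 kilogram_force = 9.80665 N, so 0.4043 kilogram_force = 0.4043 * 9.80665 = 3.9648286 N. 1 parsec = 3.0856776e+16 m, so 0.1689 parsec = 0.1689 * 3.0856776e+16 = 5.2117094e+15 m. Combine: 3.9648286 N * 5.2117094e+15 m = 2.0663535e+16 J. 2.0663535e+16 J = 2.0663535e+16 joule ≈ 2.066e+16 joule (4 s.f.).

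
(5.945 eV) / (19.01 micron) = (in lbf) 1 eV = 1.6021766e-19 J, so 5.945 eV = 5.945 * 1.6021766e-19 = 9.5249401e-19 J. 1 micron = 1e-06 m, so 19.01 micron = 19.01 * 1e-06 = 1.901e-05 m. Combine: 9.5249401e-19 J / 1.901e-05 m = 5.0104893e-14 N. 1 lbf = 4.4482216 N, so 5.0104893e-14 N = 5.0104893e-14 / 4.4482216 = 1.1264028e-14 lbf ≈ 1.126e-14 lbf (4 s.f.). Final answer: 1.126e-14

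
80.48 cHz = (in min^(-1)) 48.29. Check: 1 cHz = 0.01 Hz, so 80.48 cHz = 80.48 * 0.01 = 0.8048 Hz. 1 min^(-1) = 0.016666667 Hz, so 0.8048 Hz = 0.8048 / 0.016666667 = 48.288 min^(-1) ≈ 48.29 min^(-1) (4 s.f.).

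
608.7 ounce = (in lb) 38.04. Check: 1 ounce = 0.028349523 kg, so 608.7 ounce = 608.7 * 0.028349523 = 17.256355 kg. 1 lb = 0.45359237 kg, so 17.256355 kg = 17.256355 / 0.45359237 = 38.04375 lb ≈ 38.04 lb (4 s.f.).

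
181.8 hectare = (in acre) 1 hectare = 10000 m^2, so 181.8 hectare = 181.8 * 10000 = 1818000 m^2. 1 acre = 4046.8564 m^2, so 1818000 m^2 = 1818000 / 4046.8564 = 449.23758 acre ≈ 449.2 acre (4 s.f.). Final answer: 449.2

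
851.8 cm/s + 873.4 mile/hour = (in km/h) 1436. Check: 1 cm/s = 0.01 m/s, so 851.8 cm/s = 851.8 * 0.01 = 8.518 m/s. 1 mile/hour = 0.44704 m/s, so 873.4 mile/hour = 873.4 * 0.44704 = 390.44474 m/s. Sum: 8.518 + 390.44474 = 398.96274 m/s. 1 km/h = 0.27777778 m/s, so 398.96274 m/s = 398.96274 / 0.27777778 = 1436.2658 km/h ≈ 1436 km/h (4 s.f.).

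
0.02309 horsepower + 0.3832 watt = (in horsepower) 0.0236. Check: 1 horsepower = 745.69987 W, so 0.02309 horsepower = 0.02309 * 745.69987 = 17.21821 W. 0.3832 watt = 0.3832 W. Sum: 17.21821 + 0.3832 = 17.60141 W. 1 horsepower = 745.69987 W, so 17.60141 W = 17.60141 / 745.69987 = 0.02360388 horsepower ≈ 0.0236 horsepower (4 s.f.).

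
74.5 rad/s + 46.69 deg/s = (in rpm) 719.2. Check: 74.5 rad/s is already in rad/s. 1 deg/s = 0.017453293 rad/s, so 46.69 deg/s = 46.69 * 0.017453293 = 0.81489423 rad/s. Sum: 74.5 + 0.81489423 = 75.314894 rad/s. 1 rpm = 0.10471976 rad/s, so 75.314894 rad/s = 75.314894 / 0.10471976 = 719.20426 rpm ≈ 719.2 rpm (4 s.f.).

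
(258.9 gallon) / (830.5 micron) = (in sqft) 1 gallon = 0.0037854118 m^3, so 258.9 gallon = 258.9 * 0.0037854118 = 0.98004311 m^3. 1 micron = 1e-06 m, so 830.5 micron = 830.5 * 1e-06 = 0.0008305 m. Combine: 0.98004311 m^3 / 0.0008305 m = 1180.064 m^2. 1 sqft = 0.09290304 m^2, so 1180.064 m^2 = 1180.064 / 0.09290304 = 12702.103 sqft ≈ 1.27e+04 sqft (4 s.f.). Final answer: 1.27e+04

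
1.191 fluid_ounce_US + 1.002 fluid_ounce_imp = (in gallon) 1 fluid_ounce_US = 2.957353e-05 m^3, so 1.191 fluid_ounce_US = 1.191 * 2.957353e-05 = 3.5222074e-05 m^3. 1 fluid_ounce_imp = 2.8413063e-05 m^3, so 1.002 fluid_ounce_imp = 1.002 * 2.8413063e-05 = 2.8469889e-05 m^3. Sum: 3.5222074e-05 + 2.8469889e-05 = 6.3691962e-05 m^3. 1 gallon = 0.0037854118 m^3, so 6.3691962e-05 m^3 = 6.3691962e-05 / 0.0037854118 = 0.016825636 gallon ≈ 0.01683 gallon (4 s.f.). Final answer: 0.01683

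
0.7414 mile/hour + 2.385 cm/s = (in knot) 1 mile/hour = 0.44704 m/s, so 0.7414 mile/hour = 0.7414 * 0.44704 = 0.33143546 m/s. 1 cm/s = 0.01 m/s, so 2.385 cm/s = 2.385 * 0.01 = 0.02385 m/s. Sum: 0.33143546 + 0.02385 = 0.35528546 m/s. 1 knot = 0.51444444 m/s, so 0.35528546 m/s = 0.35528546 / 0.51444444 = 0.69061968 knot ≈ 0.6906 knot (4 s.f.). Final answer: 0.6906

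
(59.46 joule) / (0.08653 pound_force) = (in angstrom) 59.46 joule = 59.46 J. 1 pound_force = 4.4482216 N, so 0.08653 pound_force = 0.08653 * 4.4482216 = 0.38490462 N. Combine: 59.46 J / 0.38490462 N = 154.47983 m. 1 angstrom = 1e-10 m, so 154.47983 m = 154.47983 / 1e-10 = 1.5447983e+12 angstrom ≈ 1.545e+12 angstrom (4 s.f.). Final answer: 1.545e+12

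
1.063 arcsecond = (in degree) 0.0002953. Check: 1 arcsecond = 4.8481368e-06 rad, so 1.063 arcsecond = 1.063 * 4.8481368e-06 = 5.1535694e-06 rad. 1 degree = 0.017453293 rad, so 5.1535694e-06 rad = 5.1535694e-06 / 0.017453293 = 0.00029527778 degree ≈ 0.0002953 degree (4 s.f.).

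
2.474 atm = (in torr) 1 atm = 101325 Pa, so 2.474 atm = 2.474 * 101325 = 250678.05 Pa. 1 torr = 133.32237 Pa, so 250678.05 Pa = 250678.05 / 133.32237 = 1880.24 torr ≈ 1880 torr (4 s.f.). Final answer: 1880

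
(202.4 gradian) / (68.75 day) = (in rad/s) 1 gradian = 0.015707963 rad, so 202.4 gradian = 202.4 * 0.015707963 = 3.1792918 rad. 1 day = 86400 s, so 68.75 day = 68.75 * 86400 = 5940000 s. Combine: 3.1792918 rad / 5940000 s = 5.352343e-07 rad/s. Result: 5.352343e-07 rad/s ≈ 5.352e-07 rad/s (4 s.f.). Final answer: 5.352e-07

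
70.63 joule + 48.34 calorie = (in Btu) 70.63 joule = 70.63 J. 1 calorie = 4.184 J, so 48.34 calorie = 48.34 * 4.184 = 202.25456 J. Sum: 70.63 + 202.25456 = 272.88456 J. 1 Btu = 1055.0559 J, so 272.88456 J = 272.88456 / 1055.0559 = 0.25864466 Btu ≈ 0.2586 Btu (4 s.f.). Final answer: 0.2586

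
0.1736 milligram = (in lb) 3.827e-07. Check: 1 milligram = 1e-06 kg, so 0.1736 milligram = 0.1736 * 1e-06 = 1.736e-07 kg. 1 lb = 0.45359237 kg, so 1.736e-07 kg = 1.736e-07 / 0.45359237 = 3.8272249e-07 lb ≈ 3.827e-07 lb (4 s.f.).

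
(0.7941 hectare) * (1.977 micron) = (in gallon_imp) 1 hectare = 10000 m^2, so 0.7941 hectare = 0.7941 * 10000 = 7941 m^2. 1 micron = 1e-06 m, so 1.977 micron = 1.977 * 1e-06 = 1.977e-06 m. Combine: 7941 m^2 * 1.977e-06 m = 0.015699357 m^3. 1 gallon_imp = 0.00454609 m^3, so 0.015699357 m^3 = 0.015699357 / 0.00454609 = 3.4533758 gallon_imp ≈ 3.453 gallon_imp (4 s.f.). Final answer: 3.453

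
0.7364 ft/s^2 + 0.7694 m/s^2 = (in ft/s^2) 1 ft/s^2 = 0.3048 m/s^2, so 0.7364 ft/s^2 = 0.7364 * 0.3048 = 0.22445472 m/s^2. 0.7694 m/s^2 is already in m/s^2. Sum: 0.22445472 + 0.7694 = 0.99385472 m/s^2. 1 ft/s^2 = 0.3048 m/s^2, so 0.99385472 m/s^2 = 0.99385472 / 0.3048 = 3.2606782 ft/s^2 ≈ 3.261 ft/s^2 (4 s.f.). Final answer: 3.261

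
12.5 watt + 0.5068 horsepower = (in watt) 12.5 watt = 12.5 W. 1 horsepower = 745.69987 W, so 0.5068 horsepower = 0.5068 * 745.69987 = 377.92069 W. Sum: 12.5 + 377.92069 = 390.42069 W. 390.42069 W = 390.42069 watt ≈ 390.4 watt (4 s.f.). Final answer: 390.4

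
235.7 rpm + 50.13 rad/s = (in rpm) 1 rpm = 0.10471976 rad/s, so 235.7 rpm = 235.7 * 0.10471976 = 24.682446 rad/s. 50.13 rad/s is already in rad/s. Sum: 24.682446 + 50.13 = 74.812446 rad/s. 1 rpm = 0.10471976 rad/s, so 74.812446 rad/s = 74.812446 / 0.10471976 = 714.40624 rpm ≈ 714.4 rpm (4 s.f.). Final answer: 714.4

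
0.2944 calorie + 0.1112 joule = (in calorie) 1 calorie = 4.184 J, so 0.2944 calorie = 0.2944 * 4.184 = 1.2317696 J. 0.1112 joule = 0.1112 J. Sum: 1.2317696 + 0.1112 = 1.3429696 J. 1 calorie = 4.184 J, so 1.3429696 J = 1.3429696 / 4.184 = 0.32097744 calorie ≈ 0.321 calorie (4 s.f.). Final answer: 0.321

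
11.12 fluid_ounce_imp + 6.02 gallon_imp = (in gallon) 7.313. Check: 1 fluid_ounce_imp = 2.8413063e-05 m^3, so 11.12 fluid_ounce_imp = 11.12 * 2.8413063e-05 = 0.00031595326 m^3. 1 gallon_imp = 0.00454609 m^3, so 6.02 gallon_imp = 6.02 * 0.00454609 = 0.027367462 m^3. Sum: 0.00031595326 + 0.027367462 = 0.027683415 m^3. 1 gallon = 0.0037854118 m^3, so 0.027683415 m^3 = 0.027683415 / 0.0037854118 = 7.3131846 gallon ≈ 7.313 gallon (4 s.f.).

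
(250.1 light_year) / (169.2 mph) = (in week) 1 light_year = 9.4607305e+15 m, so 250.1 light_year = 250.1 * 9.4607305e+15 = 2.3661287e+18 m. 1 mph = 0.44704 m/s, so 169.2 mph = 169.2 * 0.44704 = 75.639168 m/s. Combine: 2.3661287e+18 m / 75.639168 m/s = 3.1281792e+16 s. 1 week = 604800 s, so 3.1281792e+16 s = 3.1281792e+16 / 604800 = 5.1722539e+10 week ≈ 5.172e+10 week (4 s.f.). Final answer: 5.172e+10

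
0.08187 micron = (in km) 8.187e-11. Check: 1 micron = 1e-06 m, so 0.08187 micron = 0.08187 * 1e-06 = 8.187e-08 m. 1 km = 1000 m, so 8.187e-08 m = 8.187e-08 / 1000 = 8.187e-11 km.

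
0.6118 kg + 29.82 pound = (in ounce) 498.7. Check: 0.6118 kg is already in kg. 1 pound = 0.45359237 kg, so 29.82 pound = 29.82 * 0.45359237 = 13.526124 kg. Sum: 0.6118 + 13.526124 = 14.137924 kg. 1 ounce = 0.028349523 kg, so 14.137924 kg = 14.137924 / 0.028349523 = 498.70061 ounce ≈ 498.7 ounce (4 s.f.).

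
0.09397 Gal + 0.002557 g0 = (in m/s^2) 0.02602. Check: 1 Gal = 0.01 m/s^2, so 0.09397 Gal = 0.09397 * 0.01 = 0.0009397 m/s^2. 1 g0 = 9.80665 m/s^2, so 0.002557 g0 = 0.002557 * 9.80665 = 0.025075604 m/s^2. Sum: 0.0009397 + 0.025075604 = 0.026015304 m/s^2. Result: 0.026015304 m/s^2 ≈ 0.02602 m/s^2 (4 s.f.).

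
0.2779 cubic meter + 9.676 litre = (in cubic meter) 0.2876. Check: 0.2779 cubic meter = 0.2779 m^3. 1 litre = 0.001 m^3, so 9.676 litre = 9.676 * 0.001 = 0.009676 m^3. Sum: 0.2779 + 0.009676 = 0.287576 m^3. 0.287576 m^3 = 0.287576 cubic meter ≈ 0.2876 cubic meter (4 s.f.).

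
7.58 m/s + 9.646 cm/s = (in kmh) 27.64. Check: 7.58 m/s is already in m/s. 1 cm/s = 0.01 m/s, so 9.646 cm/s = 9.646 * 0.01 = 0.09646 m/s. Sum: 7.58 + 0.09646 = 7.67646 m/s. 1 kmh = 0.27777778 m/s, so 7.67646 m/s = 7.67646 / 0.27777778 = 27.635256 kmh ≈ 27.64 kmh (4 s.f.).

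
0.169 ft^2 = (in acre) 1 ft^2 = 0.09290304 m^2, so 0.169 ft^2 = 0.169 * 0.09290304 = 0.015700614 m^2. 1 acre = 4046.8564 m^2, so 0.015700614 m^2 = 0.015700614 / 4046.8564 = 3.8797062e-06 acre ≈ 3.88e-06 acre (4 s.f.). Final answer: 3.88e-06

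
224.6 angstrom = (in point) 6.367e-05. Check: 1 angstrom = 1e-10 m, so 224.6 angstrom = 224.6 * 1e-10 = 2.246e-08 m. 1 point = 0.00035277778 m, so 2.246e-08 m = 2.246e-08 / 0.00035277778 = 6.3666142e-05 point ≈ 6.367e-05 point (4 s.f.).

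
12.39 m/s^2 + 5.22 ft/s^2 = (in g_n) 1.426. Check: 12.39 m/s^2 is already in m/s^2. 1 ft/s^2 = 0.3048 m/s^2, so 5.22 ft/s^2 = 5.22 * 0.3048 = 1.591056 m/s^2. Sum: 12.39 + 1.591056 = 13.981056 m/s^2. 1 g_n = 9.80665 m/s^2, so 13.981056 m/s^2 = 13.981056 / 9.80665 = 1.4256709 g_n ≈ 1.426 g_n (4 s.f.).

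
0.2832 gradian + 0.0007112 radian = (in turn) 1 gradian = 0.015707963 rad, so 0.2832 gradian = 0.2832 * 0.015707963 = 0.0044484952 rad. 0.0007112 radian = 0.0007112 rad. Sum: 0.0044484952 + 0.0007112 = 0.0051596952 rad. 1 turn = 6.2831853 rad, so 0.0051596952 rad = 0.0051596952 / 6.2831853 = 0.000821191 turn ≈ 0.0008212 turn (4 s.f.). Final answer: 0.0008212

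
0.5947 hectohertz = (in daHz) 5.947. Check: 1 hectohertz = 100 Hz, so 0.5947 hectohertz = 0.5947 * 100 = 59.47 Hz. 1 daHz = 10 Hz, so 59.47 Hz = 59.47 / 10 = 5.947 daHz.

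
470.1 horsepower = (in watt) 3.506e+05. Check: 1 horsepower = 745.69987 W, so 470.1 horsepower = 470.1 * 745.69987 = 350553.51 W. 350553.51 W = 350553.51 watt ≈ 3.506e+05 watt (4 s.f.).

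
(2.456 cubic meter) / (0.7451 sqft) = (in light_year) 3.75e-15. Check: 2.456 cubic meter = 2.456 m^3. 1 sqft = 0.09290304 m^2, so 0.7451 sqft = 0.7451 * 0.09290304 = 0.069222055 m^2. Combine: 2.456 m^3 / 0.069222055 m^2 = 35.480021 m. 1 light_year = 9.4607305e+15 m, so 35.480021 m = 35.480021 / 9.4607305e+15 = 3.7502412e-15 light_year ≈ 3.75e-15 light_year (4 s.f.).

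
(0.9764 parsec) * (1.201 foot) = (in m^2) 1.103e+16. Check: 1 parsec = 3.0856776e+16 m, so 0.9764 parsec = 0.9764 * 3.0856776e+16 = 3.0128556e+16 m. 1 foot = 0.3048 m, so 1.201 foot = 1.201 * 0.3048 = 0.3660648 m. Combine: 3.0128556e+16 m * 0.3660648 m = 1.1029004e+16 m^2. Result: 1.1029004e+16 m^2 ≈ 1.103e+16 m^2 (4 s.f.).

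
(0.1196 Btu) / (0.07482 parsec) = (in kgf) 5.573e-15. Check: 1 Btu = 1055.0559 J, so 0.1196 Btu = 0.1196 * 1055.0559 = 126.18468 J. 1 parsec = 3.0856776e+16 m, so 0.07482 parsec = 0.07482 * 3.0856776e+16 = 2.308704e+15 m. Combine: 126.18468 J / 2.308704e+15 m = 5.4656068e-14 N. 1 kgf = 9.80665 N, so 5.4656068e-14 N = 5.4656068e-14 / 9.80665 = 5.5733678e-15 kgf ≈ 5.573e-15 kgf (4 s.f.).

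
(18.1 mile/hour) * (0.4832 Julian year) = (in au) 0.0008248. Check: 1 mile/hour = 0.44704 m/s, so 18.1 mile/hour = 18.1 * 0.44704 = 8.091424 m/s. 1 Julian year = 31557600 s, so 0.4832 Julian year = 0.4832 * 31557600 = 15248632 s. Combine: 8.091424 m/s * 15248632 s = 1.2338315e+08 m. 1 au = 1.4959787e+11 m, so 1.2338315e+08 m = 1.2338315e+08 / 1.4959787e+11 = 0.00082476541 au ≈ 0.0008248 au (4 s.f.).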